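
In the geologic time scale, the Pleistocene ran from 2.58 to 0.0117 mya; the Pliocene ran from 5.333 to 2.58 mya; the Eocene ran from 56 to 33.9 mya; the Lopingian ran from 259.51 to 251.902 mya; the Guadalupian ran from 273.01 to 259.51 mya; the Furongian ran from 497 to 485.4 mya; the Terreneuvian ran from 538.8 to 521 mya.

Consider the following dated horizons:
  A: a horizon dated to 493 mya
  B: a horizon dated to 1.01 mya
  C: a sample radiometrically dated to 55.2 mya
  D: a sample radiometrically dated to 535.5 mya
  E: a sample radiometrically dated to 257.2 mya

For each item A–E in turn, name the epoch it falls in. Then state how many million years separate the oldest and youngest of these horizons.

A — Furongian; B — Pleistocene; C — Eocene; D — Terreneuvian; E — Lopingian; span 534.49 million years

Match each age against the start–end ranges in the excerpt: A = 493 Ma → Furongian (497–485.4); B = 1.01 Ma → Pleistocene (2.58–0.0117); C = 55.2 Ma → Eocene (56–33.9); D = 535.5 Ma → Terreneuvian (538.8–521); E = 257.2 Ma → Lopingian (259.51–251.902).
The largest age is 535.5 Ma and the smallest is 1.01 Ma; their difference is 534.49 Myr.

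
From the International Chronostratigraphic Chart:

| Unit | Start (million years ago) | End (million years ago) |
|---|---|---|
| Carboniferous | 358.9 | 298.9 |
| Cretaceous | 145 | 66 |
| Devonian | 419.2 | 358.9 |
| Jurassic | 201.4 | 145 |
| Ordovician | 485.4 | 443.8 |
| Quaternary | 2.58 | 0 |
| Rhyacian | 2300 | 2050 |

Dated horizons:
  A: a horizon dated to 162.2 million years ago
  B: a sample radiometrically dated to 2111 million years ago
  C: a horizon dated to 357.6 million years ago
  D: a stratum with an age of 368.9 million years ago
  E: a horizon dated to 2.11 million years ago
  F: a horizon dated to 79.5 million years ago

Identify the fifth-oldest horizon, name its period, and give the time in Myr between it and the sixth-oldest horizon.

F, in the Cretaceous; 77.39 million years to E

Larger Ma means older, so oldest first: B 2111 > D 368.9 > C 357.6 > A 162.2 > F 79.5 > E 2.11.
Counting 5 along gives F (79.5 Ma); the excerpt puts that inside the Cretaceous, 145–66 Ma.
Next in line is E (2.11 Ma), and 79.5 − 2.11 = 77.39 Myr.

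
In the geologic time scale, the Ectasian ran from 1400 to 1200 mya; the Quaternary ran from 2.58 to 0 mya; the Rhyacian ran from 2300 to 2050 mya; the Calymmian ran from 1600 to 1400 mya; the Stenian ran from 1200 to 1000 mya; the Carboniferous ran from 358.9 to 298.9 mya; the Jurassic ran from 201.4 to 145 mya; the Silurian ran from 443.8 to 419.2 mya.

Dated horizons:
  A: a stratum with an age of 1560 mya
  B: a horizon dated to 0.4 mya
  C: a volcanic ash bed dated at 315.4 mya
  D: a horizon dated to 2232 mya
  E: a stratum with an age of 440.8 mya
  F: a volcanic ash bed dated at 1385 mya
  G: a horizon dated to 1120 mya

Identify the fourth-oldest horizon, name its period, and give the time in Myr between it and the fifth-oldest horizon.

G, in the Stenian; 679.2 million years to E

Larger Ma means older, so oldest first: D 2232 > A 1560 > F 1385 > G 1120 > E 440.8 > C 315.4 > B 0.4.
Counting 4 along gives G (1120 Ma); the excerpt puts that inside the Stenian, 1200–1000 Ma.
Next in line is E (440.8 Ma), and 1120 − 440.8 = 679.2 Myr.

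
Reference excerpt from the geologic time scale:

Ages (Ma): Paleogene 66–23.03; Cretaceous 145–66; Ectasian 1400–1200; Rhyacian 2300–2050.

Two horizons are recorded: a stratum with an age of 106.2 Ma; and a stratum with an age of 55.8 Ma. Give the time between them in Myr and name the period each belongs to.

Elapsed time: 106.2 − 55.8 = 50.4 Myr.
106.2 Ma lies within 145–66 Ma: Cretaceous.
55.8 Ma lies within 66–23.03 Ma: Paleogene.

50.4 million years apart; the first in the Cretaceous, the second in the Paleogene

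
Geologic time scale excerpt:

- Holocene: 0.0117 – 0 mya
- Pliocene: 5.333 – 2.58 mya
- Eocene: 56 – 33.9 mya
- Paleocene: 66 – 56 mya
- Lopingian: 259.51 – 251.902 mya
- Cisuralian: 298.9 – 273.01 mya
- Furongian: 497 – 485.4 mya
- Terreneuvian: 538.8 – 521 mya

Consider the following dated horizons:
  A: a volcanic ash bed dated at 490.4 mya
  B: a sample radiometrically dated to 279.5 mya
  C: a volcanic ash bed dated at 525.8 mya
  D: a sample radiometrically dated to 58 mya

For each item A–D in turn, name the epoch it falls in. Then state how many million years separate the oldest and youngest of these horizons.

A: 490.4 Ma lies in 497–485.4 Ma, so Furongian.
B: 279.5 Ma lies in 298.9–273.01 Ma, so Cisuralian.
C: 525.8 Ma lies in 538.8–521 Ma, so Terreneuvian.
D: 58 Ma lies in 66–56 Ma, so Paleocene.
Oldest = 525.8 Ma, youngest = 58 Ma → span 467.8 Myr.

A — Furongian; B — Cisuralian; C — Terreneuvian; D — Paleocene; span 467.8 million years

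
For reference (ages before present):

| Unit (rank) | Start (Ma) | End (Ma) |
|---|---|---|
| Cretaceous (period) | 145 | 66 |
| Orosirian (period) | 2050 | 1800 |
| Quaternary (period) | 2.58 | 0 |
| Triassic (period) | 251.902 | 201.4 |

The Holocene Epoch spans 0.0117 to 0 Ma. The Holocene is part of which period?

The Holocene (0.0117–0 Ma) lies entirely within 2.58–0 Ma, the Quaternary Period.

Quaternary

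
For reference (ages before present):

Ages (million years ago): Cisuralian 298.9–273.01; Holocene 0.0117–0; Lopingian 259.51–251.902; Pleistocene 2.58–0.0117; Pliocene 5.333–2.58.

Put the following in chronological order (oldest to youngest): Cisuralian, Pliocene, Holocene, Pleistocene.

Sorting by start age (descending Ma, since larger Ma = older): Cisuralian start 298.9, Pliocene start 5.333, Pleistocene start 2.58, Holocene start 0.0117.

Cisuralian, Pliocene, Pleistocene, Holocene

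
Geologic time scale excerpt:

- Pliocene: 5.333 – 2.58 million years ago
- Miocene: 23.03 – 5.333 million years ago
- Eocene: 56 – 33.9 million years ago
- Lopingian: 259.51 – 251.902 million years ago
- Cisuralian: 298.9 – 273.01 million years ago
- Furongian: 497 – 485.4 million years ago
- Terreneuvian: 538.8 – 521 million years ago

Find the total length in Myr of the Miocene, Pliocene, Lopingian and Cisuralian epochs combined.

Each duration: Miocene = 17.697; Pliocene = 2.753; Lopingian = 7.608; Cisuralian = 25.89.
Sum: 17.697 + 2.753 + 7.608 + 25.89 = 53.948 Myr.

53.948 million years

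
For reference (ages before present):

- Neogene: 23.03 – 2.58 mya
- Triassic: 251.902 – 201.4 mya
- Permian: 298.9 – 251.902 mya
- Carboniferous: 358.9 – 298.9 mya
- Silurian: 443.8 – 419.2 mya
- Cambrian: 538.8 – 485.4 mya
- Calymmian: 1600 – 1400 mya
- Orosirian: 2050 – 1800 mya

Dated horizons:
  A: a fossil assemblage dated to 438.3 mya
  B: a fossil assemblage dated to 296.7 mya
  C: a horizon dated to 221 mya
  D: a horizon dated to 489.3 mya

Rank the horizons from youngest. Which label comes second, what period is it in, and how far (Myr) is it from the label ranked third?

Sorted youngest-first by Ma: C (221), B (296.7), A (438.3), D (489.3).
The second youngest is B at 296.7 Ma, which lies in 298.9–251.902 Ma: the Permian.
The third youngest is A at 438.3 Ma; separation = |296.7 − 438.3| = 141.6 Myr.

B, in the Permian; 141.6 million years to A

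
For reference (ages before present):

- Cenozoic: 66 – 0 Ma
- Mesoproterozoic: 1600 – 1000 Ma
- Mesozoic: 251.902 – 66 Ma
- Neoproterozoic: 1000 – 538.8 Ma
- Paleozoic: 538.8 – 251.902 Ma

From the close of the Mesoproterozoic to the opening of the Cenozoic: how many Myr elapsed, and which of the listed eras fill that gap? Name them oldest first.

End of Mesoproterozoic = 1000 Ma; start of Cenozoic = 66 Ma.
Gap = 1000 − 66 = 934 Myr.
Eras wholly inside 1000–66 Ma: Neoproterozoic (1000–538.8), Paleozoic (538.8–251.902), Mesozoic (251.902–66).

934 million years; Neoproterozoic, Paleozoic, Mesozoic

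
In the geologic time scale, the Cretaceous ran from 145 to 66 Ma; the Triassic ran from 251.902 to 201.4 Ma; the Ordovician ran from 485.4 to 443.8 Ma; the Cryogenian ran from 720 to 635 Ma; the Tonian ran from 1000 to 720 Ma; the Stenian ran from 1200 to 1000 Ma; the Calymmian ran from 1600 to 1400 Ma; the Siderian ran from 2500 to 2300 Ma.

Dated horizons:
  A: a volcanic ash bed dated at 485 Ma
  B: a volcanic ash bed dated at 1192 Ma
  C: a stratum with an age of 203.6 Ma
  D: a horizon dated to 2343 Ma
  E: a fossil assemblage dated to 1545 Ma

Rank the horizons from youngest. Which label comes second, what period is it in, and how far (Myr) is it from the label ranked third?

Sorted youngest-first by Ma: C (203.6), A (485), B (1192), E (1545), D (2343).
The second youngest is A at 485 Ma, which lies in 485.4–443.8 Ma: the Ordovician.
The third youngest is B at 1192 Ma; separation = |485 − 1192| = 707 Myr.

A, in the Ordovician; 707 million years to B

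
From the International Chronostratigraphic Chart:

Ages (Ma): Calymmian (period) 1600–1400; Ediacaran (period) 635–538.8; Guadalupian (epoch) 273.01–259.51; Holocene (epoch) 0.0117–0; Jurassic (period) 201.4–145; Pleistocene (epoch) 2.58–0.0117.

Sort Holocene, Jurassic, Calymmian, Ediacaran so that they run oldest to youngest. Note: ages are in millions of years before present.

Sorting by start age (descending Ma, since larger Ma = older): Calymmian began 1600, Ediacaran began 635, Jurassic began 201.4, Holocene began 0.0117.

Calymmian, Ediacaran, Jurassic, Holocene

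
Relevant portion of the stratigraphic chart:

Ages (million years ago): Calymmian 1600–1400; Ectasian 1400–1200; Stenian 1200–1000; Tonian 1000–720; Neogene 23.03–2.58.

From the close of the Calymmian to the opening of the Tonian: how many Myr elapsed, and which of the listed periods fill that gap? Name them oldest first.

The Calymmian closes at 1400 Ma and the Tonian opens at 1000 Ma, so the interval is 1400 − 1000 = 400 Myr.
A period fits inside if it starts at or after 1400 Ma and ends at or before 1000 Ma; oldest first that gives Ectasian, Stenian.

400 million years; Ectasian, Stenian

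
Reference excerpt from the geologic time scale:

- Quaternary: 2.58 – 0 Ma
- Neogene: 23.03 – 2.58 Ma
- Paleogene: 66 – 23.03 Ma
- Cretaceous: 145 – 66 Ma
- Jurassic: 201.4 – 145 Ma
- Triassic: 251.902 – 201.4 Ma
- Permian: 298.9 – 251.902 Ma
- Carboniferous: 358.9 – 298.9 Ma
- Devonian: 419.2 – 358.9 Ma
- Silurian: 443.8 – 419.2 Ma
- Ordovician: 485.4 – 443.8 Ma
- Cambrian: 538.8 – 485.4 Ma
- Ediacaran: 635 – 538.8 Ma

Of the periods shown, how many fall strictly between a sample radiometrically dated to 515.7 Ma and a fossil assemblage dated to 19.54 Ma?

515.7 Ma sits inside the Cambrian (538.8–485.4) and 19.54 Ma inside the Neogene (23.03–2.58); neither of those is wholly between the two dates.
The listed periods lying completely between them are Ordovician, Silurian, Devonian, Carboniferous, Permian, Triassic, Jurassic, Cretaceous, Paleogene — 9 in all.

9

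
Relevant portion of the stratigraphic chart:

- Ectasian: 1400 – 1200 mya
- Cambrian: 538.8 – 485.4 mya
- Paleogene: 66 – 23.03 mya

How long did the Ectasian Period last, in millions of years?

1400 − 1200 = 200 million years.

200 million years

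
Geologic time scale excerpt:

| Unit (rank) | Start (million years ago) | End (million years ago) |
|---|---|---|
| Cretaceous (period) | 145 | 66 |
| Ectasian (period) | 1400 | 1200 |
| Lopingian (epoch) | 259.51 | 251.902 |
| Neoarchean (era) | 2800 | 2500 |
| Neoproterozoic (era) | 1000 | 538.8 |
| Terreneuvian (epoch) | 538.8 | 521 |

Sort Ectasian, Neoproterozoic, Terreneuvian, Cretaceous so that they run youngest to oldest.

Cretaceous, then Terreneuvian, then Neoproterozoic, then Ectasian

Read off each span (Ma): Ectasian 1400–1200; Neoproterozoic 1000–538.8; Terreneuvian 538.8–521; Cretaceous 145–66.
Larger Ma is older, so oldest→youngest is Ectasian, Neoproterozoic, Terreneuvian, Cretaceous; reverse it for youngest→oldest.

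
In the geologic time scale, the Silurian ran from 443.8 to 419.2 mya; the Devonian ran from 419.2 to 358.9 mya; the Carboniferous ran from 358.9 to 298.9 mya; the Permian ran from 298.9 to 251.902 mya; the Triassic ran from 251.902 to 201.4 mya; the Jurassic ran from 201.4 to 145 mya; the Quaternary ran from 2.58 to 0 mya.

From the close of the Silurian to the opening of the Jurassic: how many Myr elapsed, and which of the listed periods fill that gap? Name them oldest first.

217.8 million years; Devonian, Carboniferous, Permian, Triassic

The Silurian closes at 419.2 Ma and the Jurassic opens at 201.4 Ma, so the interval is 419.2 − 201.4 = 217.8 Myr.
A period fits inside if it starts at or after 419.2 Ma and ends at or before 201.4 Ma; oldest first that gives Devonian, Carboniferous, Permian, Triassic.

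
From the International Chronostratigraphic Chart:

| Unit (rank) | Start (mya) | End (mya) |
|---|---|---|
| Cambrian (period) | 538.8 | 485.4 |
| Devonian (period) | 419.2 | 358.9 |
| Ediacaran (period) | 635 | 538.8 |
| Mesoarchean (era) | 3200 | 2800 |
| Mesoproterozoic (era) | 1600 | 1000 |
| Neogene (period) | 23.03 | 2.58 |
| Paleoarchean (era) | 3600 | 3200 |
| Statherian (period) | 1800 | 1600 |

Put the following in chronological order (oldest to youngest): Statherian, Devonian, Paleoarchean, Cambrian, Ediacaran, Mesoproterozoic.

Read off each span (Ma): Statherian 1800–1600; Devonian 419.2–358.9; Paleoarchean 3600–3200; Cambrian 538.8–485.4; Ediacaran 635–538.8; Mesoproterozoic 1600–1000.
Larger Ma is older, so oldest→youngest is Paleoarchean, Statherian, Mesoproterozoic, Ediacaran, Cambrian, Devonian.

Paleoarchean, Statherian, Mesoproterozoic, Ediacaran, Cambrian, Devonian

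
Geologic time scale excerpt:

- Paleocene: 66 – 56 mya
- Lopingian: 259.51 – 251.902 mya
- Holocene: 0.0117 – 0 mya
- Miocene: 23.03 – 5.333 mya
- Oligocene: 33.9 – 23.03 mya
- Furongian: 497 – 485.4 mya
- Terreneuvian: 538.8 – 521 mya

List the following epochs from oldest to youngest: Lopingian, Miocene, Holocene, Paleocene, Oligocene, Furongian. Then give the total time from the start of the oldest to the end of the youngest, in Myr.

From the excerpt: Lopingian 259.51–251.902; Miocene 23.03–5.333; Holocene 0.0117–0; Paleocene 66–56; Oligocene 33.9–23.03; Furongian 497–485.4 (Ma).
Larger Ma is earlier, so the oldest is Furongian and the youngest is Holocene; oldest to youngest: Furongian, Lopingian, Paleocene, Oligocene, Miocene, Holocene.
Oldest start 497 minus youngest end 0 gives 497 Myr overall.

Furongian → Lopingian → Paleocene → Oligocene → Miocene → Holocene; total span 497 Myr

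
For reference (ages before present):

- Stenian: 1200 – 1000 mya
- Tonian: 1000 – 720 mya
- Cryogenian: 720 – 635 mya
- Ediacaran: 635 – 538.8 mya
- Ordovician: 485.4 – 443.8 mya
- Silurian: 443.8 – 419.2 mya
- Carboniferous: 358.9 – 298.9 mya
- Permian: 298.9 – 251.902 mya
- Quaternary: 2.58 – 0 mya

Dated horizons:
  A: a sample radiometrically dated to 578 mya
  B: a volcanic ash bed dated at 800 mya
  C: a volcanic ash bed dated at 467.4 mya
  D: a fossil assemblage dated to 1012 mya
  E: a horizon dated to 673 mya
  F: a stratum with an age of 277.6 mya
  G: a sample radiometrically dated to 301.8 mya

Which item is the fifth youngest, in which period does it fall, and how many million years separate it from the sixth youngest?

E, in the Cryogenian; 127 million years to B

Smaller Ma means younger, so youngest first: F 277.6 < G 301.8 < C 467.4 < A 578 < E 673 < B 800 < D 1012.
Counting 5 along gives E (673 Ma); the excerpt puts that inside the Cryogenian, 720–635 Ma.
Next in line is B (800 Ma), and 800 − 673 = 127 Myr.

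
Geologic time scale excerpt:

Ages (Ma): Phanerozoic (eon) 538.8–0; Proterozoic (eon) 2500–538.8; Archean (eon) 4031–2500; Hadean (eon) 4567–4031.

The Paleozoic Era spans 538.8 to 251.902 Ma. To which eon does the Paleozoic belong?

Phanerozoic

The Paleozoic (538.8–251.902 Ma) lies entirely within 538.8–0 Ma, the Phanerozoic Eon.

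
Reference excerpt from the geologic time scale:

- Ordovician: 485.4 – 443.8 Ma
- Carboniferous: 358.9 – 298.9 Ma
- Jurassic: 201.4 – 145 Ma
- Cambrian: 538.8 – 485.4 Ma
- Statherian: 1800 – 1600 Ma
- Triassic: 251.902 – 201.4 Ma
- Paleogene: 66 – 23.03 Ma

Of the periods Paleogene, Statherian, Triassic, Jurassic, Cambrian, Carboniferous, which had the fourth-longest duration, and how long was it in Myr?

Cambrian, 53.4 million years

Durations: Paleogene 42.97; Statherian 200; Triassic 50.502; Jurassic 56.4; Cambrian 53.4; Carboniferous 60 Myr.
Sorted longest-first: Statherian (200), Carboniferous (60), Jurassic (56.4), Cambrian (53.4), Triassic (50.502), Paleogene (42.97).
The fourth longest is Cambrian at 53.4 Myr.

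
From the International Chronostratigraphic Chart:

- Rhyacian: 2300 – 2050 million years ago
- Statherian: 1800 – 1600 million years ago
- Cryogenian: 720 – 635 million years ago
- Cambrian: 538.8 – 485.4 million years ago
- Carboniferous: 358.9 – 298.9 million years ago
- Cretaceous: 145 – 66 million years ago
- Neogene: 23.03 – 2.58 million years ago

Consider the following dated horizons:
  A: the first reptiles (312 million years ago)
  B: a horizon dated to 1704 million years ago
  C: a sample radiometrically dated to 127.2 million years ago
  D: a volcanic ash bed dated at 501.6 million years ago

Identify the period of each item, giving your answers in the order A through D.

A: 312 Ma lies in 358.9–298.9 Ma, so Carboniferous.
B: 1704 Ma lies in 1800–1600 Ma, so Statherian.
C: 127.2 Ma lies in 145–66 Ma, so Cretaceous.
D: 501.6 Ma lies in 538.8–485.4 Ma, so Cambrian.

A — Carboniferous; B — Statherian; C — Cretaceous; D — Cambrian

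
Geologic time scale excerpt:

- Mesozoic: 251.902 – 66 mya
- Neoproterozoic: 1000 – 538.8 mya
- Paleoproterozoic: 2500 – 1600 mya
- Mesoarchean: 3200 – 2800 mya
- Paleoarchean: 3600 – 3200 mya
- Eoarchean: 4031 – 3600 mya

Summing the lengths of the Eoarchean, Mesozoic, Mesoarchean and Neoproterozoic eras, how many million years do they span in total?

Duration is start − end for each: (4031 − 3600) + (251.902 − 66) + (3200 − 2800) + (1000 − 538.8).
That is 431 + 185.902 + 400 + 461.2, which totals 1478.102 million years.

1478.102 million years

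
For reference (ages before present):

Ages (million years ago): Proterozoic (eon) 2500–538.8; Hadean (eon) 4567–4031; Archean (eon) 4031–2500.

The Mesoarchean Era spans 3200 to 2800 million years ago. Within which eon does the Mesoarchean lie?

The Mesoarchean (3200–2800 Ma) lies entirely within 4031–2500 Ma, the Archean Eon.

Archean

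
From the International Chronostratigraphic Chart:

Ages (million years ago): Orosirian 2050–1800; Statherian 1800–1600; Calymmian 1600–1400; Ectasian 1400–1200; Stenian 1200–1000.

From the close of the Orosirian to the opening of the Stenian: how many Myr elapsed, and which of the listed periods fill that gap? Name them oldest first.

600 million years; Statherian, Calymmian, Ectasian

End of Orosirian = 1800 Ma; start of Stenian = 1200 Ma.
Gap = 1800 − 1200 = 600 Myr.
Periods wholly inside 1800–1200 Ma: Statherian (1800–1600), Calymmian (1600–1400), Ectasian (1400–1200).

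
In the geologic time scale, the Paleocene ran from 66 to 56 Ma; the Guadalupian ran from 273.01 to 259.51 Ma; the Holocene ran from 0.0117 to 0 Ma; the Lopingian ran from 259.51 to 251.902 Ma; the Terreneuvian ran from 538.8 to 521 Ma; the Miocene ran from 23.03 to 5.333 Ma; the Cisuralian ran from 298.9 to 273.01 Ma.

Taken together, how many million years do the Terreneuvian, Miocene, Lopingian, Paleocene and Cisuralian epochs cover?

Duration is start − end for each: (538.8 − 521) + (23.03 − 5.333) + (259.51 − 251.902) + (66 − 56) + (298.9 − 273.01).
That is 17.8 + 17.697 + 7.608 + 10 + 25.89, which totals 78.995 million years.

78.995 million years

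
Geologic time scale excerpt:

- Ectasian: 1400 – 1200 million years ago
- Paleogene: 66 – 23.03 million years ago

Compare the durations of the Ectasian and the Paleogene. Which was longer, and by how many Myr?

Ectasian: 1400 − 1200 = 200 Myr.
Paleogene: 66 − 23.03 = 42.97 Myr.
Difference: 200 − 42.97 = 157.03 Myr, so the Ectasian was longer.

Ectasian, by 157.03 million years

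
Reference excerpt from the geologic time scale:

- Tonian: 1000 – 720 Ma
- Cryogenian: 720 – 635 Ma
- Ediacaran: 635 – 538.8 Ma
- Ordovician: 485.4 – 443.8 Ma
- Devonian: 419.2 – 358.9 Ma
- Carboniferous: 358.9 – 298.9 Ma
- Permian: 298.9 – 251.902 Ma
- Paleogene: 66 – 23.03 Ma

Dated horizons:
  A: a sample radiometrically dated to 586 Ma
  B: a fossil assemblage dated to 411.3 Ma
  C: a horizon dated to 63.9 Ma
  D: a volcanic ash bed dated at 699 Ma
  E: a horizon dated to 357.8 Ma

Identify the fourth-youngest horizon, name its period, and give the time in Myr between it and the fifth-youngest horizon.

Sorted youngest-first by Ma: C (63.9), E (357.8), B (411.3), A (586), D (699).
The fourth youngest is A at 586 Ma, which lies in 635–538.8 Ma: the Ediacaran.
The fifth youngest is D at 699 Ma; separation = |586 − 699| = 113 Myr.

A, in the Ediacaran; 113 million years to D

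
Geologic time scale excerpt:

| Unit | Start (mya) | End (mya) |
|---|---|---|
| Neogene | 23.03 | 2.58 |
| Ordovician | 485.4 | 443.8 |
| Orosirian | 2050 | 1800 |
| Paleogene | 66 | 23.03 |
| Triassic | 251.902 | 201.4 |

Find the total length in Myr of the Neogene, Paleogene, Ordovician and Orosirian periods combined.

Each duration: Neogene = 20.45; Paleogene = 42.97; Ordovician = 41.6; Orosirian = 250.
Sum: 20.45 + 42.97 + 41.6 + 250 = 355.02 Myr.

355.02 million years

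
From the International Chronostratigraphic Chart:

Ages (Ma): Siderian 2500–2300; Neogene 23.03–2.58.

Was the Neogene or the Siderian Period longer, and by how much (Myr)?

Siderian, by 179.55 million years

Neogene: 23.03 − 2.58 = 20.45 Myr.
Siderian: 2500 − 2300 = 200 Myr.
Difference: 200 − 20.45 = 179.55 Myr, so the Siderian was longer.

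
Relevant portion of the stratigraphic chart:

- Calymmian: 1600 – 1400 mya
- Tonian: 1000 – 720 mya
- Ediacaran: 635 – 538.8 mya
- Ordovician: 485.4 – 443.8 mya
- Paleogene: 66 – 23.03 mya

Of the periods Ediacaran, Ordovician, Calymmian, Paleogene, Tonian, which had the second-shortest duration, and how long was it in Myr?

Paleogene, 42.97 million years

Start − end for each: Ediacaran 635 − 538.8 = 96.2; Ordovician 485.4 − 443.8 = 41.6; Calymmian 1600 − 1400 = 200; Paleogene 66 − 23.03 = 42.97; Tonian 1000 − 720 = 280.
Ranking these from shortest: Ordovician < Paleogene < Ediacaran < Calymmian < Tonian.
Position 2 in that ranking is Paleogene, which lasted 42.97 Myr.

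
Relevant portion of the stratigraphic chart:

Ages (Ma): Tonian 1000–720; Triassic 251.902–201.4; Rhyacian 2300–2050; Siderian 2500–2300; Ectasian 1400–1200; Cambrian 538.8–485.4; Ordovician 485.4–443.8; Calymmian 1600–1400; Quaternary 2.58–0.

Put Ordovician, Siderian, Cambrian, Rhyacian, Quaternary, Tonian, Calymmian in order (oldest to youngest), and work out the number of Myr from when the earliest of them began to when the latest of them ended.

From the excerpt: Ordovician 485.4–443.8; Siderian 2500–2300; Cambrian 538.8–485.4; Rhyacian 2300–2050; Quaternary 2.58–0; Tonian 1000–720; Calymmian 1600–1400 (Ma).
Larger Ma is earlier, so the oldest is Siderian and the youngest is Quaternary; oldest to youngest: Siderian, Rhyacian, Calymmian, Tonian, Cambrian, Ordovician, Quaternary.
Oldest start 2500 minus youngest end 0 gives 2500 Myr overall.

Siderian, Rhyacian, Calymmian, Tonian, Cambrian, Ordovician, Quaternary; total span 2500 Myr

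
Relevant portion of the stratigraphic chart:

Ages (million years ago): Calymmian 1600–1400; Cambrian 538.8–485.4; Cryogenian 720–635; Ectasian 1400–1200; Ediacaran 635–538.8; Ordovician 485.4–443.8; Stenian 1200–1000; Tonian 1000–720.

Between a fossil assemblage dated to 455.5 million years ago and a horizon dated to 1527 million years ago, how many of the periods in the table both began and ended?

The older date is 1527 Ma and the younger is 455.5 Ma.
Periods with start < 1527 and end > 455.5 Ma: Ectasian (1400–1200), Stenian (1200–1000), Tonian (1000–720), Cryogenian (720–635), Ediacaran (635–538.8), Cambrian (538.8–485.4).
That is 6 complete periods.

6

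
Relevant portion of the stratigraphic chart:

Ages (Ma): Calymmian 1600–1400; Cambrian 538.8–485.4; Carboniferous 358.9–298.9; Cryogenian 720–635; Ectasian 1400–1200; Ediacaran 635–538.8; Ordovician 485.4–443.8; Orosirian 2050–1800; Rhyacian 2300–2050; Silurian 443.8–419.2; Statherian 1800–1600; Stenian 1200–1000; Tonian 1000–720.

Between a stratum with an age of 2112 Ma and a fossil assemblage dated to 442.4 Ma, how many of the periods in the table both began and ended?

The older date is 2112 Ma and the younger is 442.4 Ma.
Periods with start < 2112 and end > 442.4 Ma: Orosirian (2050–1800), Statherian (1800–1600), Calymmian (1600–1400), Ectasian (1400–1200), Stenian (1200–1000), Tonian (1000–720), Cryogenian (720–635), Ediacaran (635–538.8), Cambrian (538.8–485.4), Ordovician (485.4–443.8).
That is 10 complete periods.

10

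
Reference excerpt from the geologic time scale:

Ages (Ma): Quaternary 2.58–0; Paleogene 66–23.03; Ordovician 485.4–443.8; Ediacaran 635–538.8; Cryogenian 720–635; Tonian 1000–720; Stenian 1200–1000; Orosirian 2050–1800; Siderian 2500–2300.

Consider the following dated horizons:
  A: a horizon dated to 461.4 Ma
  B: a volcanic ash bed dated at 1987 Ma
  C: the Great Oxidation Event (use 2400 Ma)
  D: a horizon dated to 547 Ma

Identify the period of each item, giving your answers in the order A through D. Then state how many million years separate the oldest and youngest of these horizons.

A: 461.4 Ma lies in 485.4–443.8 Ma, so Ordovician.
B: 1987 Ma lies in 2050–1800 Ma, so Orosirian.
C: 2400 Ma lies in 2500–2300 Ma, so Siderian.
D: 547 Ma lies in 635–538.8 Ma, so Ediacaran.
Oldest = 2400 Ma, youngest = 461.4 Ma → span 1938.6 Myr.

A — Ordovician; B — Orosirian; C — Siderian; D — Ediacaran; span 1938.6 million years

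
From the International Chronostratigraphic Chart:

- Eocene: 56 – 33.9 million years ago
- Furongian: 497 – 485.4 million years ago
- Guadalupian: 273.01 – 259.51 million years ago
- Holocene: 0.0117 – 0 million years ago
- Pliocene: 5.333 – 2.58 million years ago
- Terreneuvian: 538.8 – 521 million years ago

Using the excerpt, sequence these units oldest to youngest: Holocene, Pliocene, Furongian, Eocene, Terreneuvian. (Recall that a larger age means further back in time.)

Terreneuvian, Furongian, Eocene, Pliocene, Holocene

Read off each span (Ma): Holocene 0.0117–0; Pliocene 5.333–2.58; Furongian 497–485.4; Eocene 56–33.9; Terreneuvian 538.8–521.
Larger Ma is older, so oldest→youngest is Terreneuvian, Furongian, Eocene, Pliocene, Holocene.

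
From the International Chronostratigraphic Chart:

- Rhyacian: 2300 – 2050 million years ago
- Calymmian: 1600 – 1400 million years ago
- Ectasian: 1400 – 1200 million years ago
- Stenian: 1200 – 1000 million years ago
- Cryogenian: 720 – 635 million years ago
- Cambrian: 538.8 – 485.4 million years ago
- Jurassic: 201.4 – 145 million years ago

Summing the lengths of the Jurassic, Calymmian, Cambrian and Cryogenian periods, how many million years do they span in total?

394.8 million years

Each duration: Jurassic = 56.4; Calymmian = 200; Cambrian = 53.4; Cryogenian = 85.
Sum: 56.4 + 200 + 53.4 + 85 = 394.8 Myr.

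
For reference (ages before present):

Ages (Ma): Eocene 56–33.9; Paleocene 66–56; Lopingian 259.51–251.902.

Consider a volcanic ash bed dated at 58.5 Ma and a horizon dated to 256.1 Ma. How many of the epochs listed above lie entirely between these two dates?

The older date is 256.1 Ma and the younger is 58.5 Ma.
No epoch both begins after 256.1 Ma and ends before 58.5 Ma, so the count is 0.

0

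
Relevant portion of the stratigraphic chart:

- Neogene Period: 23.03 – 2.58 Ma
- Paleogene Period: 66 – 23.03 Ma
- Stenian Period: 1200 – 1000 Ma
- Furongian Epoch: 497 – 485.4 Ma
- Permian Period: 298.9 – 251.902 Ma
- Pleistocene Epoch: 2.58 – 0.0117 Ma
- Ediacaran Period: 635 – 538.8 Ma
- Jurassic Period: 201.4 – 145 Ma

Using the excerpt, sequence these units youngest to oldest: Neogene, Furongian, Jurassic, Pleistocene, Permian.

Sorting by start age (ascending Ma, since larger Ma = older): Pleistocene start 2.58, Neogene start 23.03, Jurassic start 201.4, Permian start 298.9, Furongian start 497.

Pleistocene → Neogene → Jurassic → Permian → Furongian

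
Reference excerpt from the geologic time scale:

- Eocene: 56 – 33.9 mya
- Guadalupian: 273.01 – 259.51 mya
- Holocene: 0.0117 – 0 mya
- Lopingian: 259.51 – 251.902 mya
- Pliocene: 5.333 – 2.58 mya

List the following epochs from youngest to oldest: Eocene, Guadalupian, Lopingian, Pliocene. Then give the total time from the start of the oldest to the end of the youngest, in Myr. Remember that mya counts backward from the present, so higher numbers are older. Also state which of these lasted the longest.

Start ages (Ma): Guadalupian 273.01, Lopingian 259.51, Eocene 56, Pliocene 5.333.
Ordered youngest to oldest: Pliocene, Eocene, Lopingian, Guadalupian.
Span = 273.01 − 2.58 = 270.43 Myr.
Durations: Pliocene 2.753, Lopingian 7.608, Eocene 22.1, Guadalupian 13.5 → longest is Eocene (22.1 Myr).

Pliocene, Eocene, Lopingian, Guadalupian; total span 270.43 Myr; longest is Eocene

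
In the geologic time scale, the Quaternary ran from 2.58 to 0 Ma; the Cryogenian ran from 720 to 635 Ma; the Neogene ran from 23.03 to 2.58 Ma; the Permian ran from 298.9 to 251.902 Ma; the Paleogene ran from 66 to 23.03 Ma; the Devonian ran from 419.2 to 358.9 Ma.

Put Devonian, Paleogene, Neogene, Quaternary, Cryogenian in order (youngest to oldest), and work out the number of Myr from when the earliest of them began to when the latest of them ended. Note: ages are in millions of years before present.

Quaternary, Neogene, Paleogene, Devonian, Cryogenian; total span 720 Myr

From the excerpt: Devonian 419.2–358.9; Paleogene 66–23.03; Neogene 23.03–2.58; Quaternary 2.58–0; Cryogenian 720–635 (Ma).
Larger Ma is earlier, so the oldest is Cryogenian and the youngest is Quaternary; youngest to oldest: Quaternary, Neogene, Paleogene, Devonian, Cryogenian.
Oldest start 720 minus youngest end 0 gives 720 Myr overall.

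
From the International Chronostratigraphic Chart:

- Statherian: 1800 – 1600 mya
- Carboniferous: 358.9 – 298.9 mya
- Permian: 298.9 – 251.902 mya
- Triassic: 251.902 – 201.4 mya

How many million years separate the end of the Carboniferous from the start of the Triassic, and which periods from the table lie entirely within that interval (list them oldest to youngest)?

The Carboniferous closes at 298.9 Ma and the Triassic opens at 251.902 Ma, so the interval is 298.9 − 251.902 = 46.998 Myr.
A period fits inside if it starts at or after 298.9 Ma and ends at or before 251.902 Ma; oldest first that gives Permian.

46.998 million years; Permian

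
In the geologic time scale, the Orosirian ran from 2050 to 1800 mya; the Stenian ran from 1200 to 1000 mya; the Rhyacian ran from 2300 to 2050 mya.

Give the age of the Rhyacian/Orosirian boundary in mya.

2050 mya

The Rhyacian ends and the Orosirian begins at 2050 mya.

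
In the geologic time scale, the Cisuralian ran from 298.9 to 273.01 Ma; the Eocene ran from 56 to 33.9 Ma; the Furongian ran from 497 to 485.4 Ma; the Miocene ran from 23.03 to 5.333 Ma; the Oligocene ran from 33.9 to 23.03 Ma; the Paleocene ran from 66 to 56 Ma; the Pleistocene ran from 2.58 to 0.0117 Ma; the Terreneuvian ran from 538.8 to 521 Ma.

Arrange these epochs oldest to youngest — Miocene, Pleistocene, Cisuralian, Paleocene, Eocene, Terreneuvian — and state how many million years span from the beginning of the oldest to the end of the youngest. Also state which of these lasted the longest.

From the excerpt: Miocene 23.03–5.333; Pleistocene 2.58–0.0117; Cisuralian 298.9–273.01; Paleocene 66–56; Eocene 56–33.9; Terreneuvian 538.8–521 (Ma).
Larger Ma is earlier, so the oldest is Terreneuvian and the youngest is Pleistocene; oldest to youngest: Terreneuvian, Cisuralian, Paleocene, Eocene, Miocene, Pleistocene.
Oldest start 538.8 minus youngest end 0.0117 gives 538.7883 Myr overall.
Individual lengths (start − end): Miocene 17.697; Eocene 22.1; Paleocene 10; Terreneuvian 17.8; Cisuralian 25.89; Pleistocene 2.5683. The largest is Cisuralian at 25.89 Myr.

Terreneuvian, Cisuralian, Paleocene, Eocene, Miocene, Pleistocene; total span 538.7883 Myr; longest is Cisuralian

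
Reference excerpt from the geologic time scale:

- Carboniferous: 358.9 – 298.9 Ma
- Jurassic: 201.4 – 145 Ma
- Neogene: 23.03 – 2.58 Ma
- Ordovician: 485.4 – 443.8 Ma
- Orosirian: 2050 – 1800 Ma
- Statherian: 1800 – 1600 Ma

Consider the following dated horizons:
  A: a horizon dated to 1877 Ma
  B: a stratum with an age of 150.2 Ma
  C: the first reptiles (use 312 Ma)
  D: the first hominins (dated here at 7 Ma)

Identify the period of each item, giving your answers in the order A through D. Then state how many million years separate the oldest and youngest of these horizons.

A: 1877 Ma lies in 2050–1800 Ma, so Orosirian.
B: 150.2 Ma lies in 201.4–145 Ma, so Jurassic.
C: 312 Ma lies in 358.9–298.9 Ma, so Carboniferous.
D: 7 Ma lies in 23.03–2.58 Ma, so Neogene.
Oldest = 1877 Ma, youngest = 7 Ma → span 1870 Myr.

A — Orosirian; B — Jurassic; C — Carboniferous; D — Neogene; span 1870 million years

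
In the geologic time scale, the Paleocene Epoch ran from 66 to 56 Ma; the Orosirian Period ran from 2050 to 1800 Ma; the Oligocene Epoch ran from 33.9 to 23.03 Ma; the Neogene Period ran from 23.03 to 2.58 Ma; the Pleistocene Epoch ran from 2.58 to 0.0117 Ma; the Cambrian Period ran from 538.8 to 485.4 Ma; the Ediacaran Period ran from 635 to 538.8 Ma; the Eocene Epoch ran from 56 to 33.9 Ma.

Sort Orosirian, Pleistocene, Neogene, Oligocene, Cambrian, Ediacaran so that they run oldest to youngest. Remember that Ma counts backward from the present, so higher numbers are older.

Read off each span (Ma): Orosirian 2050–1800; Pleistocene 2.58–0.0117; Neogene 23.03–2.58; Oligocene 33.9–23.03; Cambrian 538.8–485.4; Ediacaran 635–538.8.
Larger Ma is older, so oldest→youngest is Orosirian, Ediacaran, Cambrian, Oligocene, Neogene, Pleistocene.

Orosirian, Ediacaran, Cambrian, Oligocene, Neogene, Pleistocene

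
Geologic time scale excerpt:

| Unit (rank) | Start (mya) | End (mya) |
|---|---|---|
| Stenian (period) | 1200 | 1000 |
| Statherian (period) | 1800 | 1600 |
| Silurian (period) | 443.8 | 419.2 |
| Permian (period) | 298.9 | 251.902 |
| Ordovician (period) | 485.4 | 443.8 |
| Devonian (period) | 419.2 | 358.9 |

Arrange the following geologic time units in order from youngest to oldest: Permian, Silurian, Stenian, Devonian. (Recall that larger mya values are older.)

Permian, then Devonian, then Silurian, then Stenian

The oldest of these is Stenian (starts 1200 Ma) and the youngest is Permian (ends 251.902 Ma).
In between, by decreasing start age: Silurian (443.8), Devonian (419.2).
Listing youngest first means reversing that sequence.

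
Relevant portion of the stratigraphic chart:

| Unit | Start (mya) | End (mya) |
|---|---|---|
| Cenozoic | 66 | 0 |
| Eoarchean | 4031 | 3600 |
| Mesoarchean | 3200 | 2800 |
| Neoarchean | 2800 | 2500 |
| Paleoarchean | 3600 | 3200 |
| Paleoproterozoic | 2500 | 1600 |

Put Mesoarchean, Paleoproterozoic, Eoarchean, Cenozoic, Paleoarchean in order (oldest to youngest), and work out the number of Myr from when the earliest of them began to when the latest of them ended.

From the excerpt: Mesoarchean 3200–2800; Paleoproterozoic 2500–1600; Eoarchean 4031–3600; Cenozoic 66–0; Paleoarchean 3600–3200 (Ma).
Larger Ma is earlier, so the oldest is Eoarchean and the youngest is Cenozoic; oldest to youngest: Eoarchean, Paleoarchean, Mesoarchean, Paleoproterozoic, Cenozoic.
Oldest start 4031 minus youngest end 0 gives 4031 Myr overall.

Eoarchean → Paleoarchean → Mesoarchean → Paleoproterozoic → Cenozoic; total span 4031 Myr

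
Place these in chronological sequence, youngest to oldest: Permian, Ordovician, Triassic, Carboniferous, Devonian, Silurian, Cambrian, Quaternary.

Quaternary, Triassic, Permian, Carboniferous, Devonian, Silurian, Ordovician, Cambrian

Era membership (oldest first within each) — Paleozoic: Cambrian, Ordovician, Silurian, Devonian, Carboniferous, Permian; Mesozoic: Triassic; Cenozoic: Quaternary. Paleozoic precedes Mesozoic, which precedes Cenozoic. Concatenating the groups in that era order and then reversing gives youngest to oldest.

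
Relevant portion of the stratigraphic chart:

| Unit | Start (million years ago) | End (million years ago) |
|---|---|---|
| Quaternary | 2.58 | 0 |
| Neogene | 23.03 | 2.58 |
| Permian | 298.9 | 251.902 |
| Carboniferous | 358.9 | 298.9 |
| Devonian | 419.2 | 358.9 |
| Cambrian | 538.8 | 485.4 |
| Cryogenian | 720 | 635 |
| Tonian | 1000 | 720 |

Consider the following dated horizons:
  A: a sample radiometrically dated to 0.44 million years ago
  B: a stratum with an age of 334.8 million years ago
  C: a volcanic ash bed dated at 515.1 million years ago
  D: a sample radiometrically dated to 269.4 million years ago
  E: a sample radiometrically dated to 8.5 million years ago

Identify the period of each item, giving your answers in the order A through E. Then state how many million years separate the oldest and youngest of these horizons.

A — Quaternary; B — Carboniferous; C — Cambrian; D — Permian; E — Neogene; span 514.66 million years

Match each age against the start–end ranges in the excerpt: A = 0.44 Ma → Quaternary (2.58–0); B = 334.8 Ma → Carboniferous (358.9–298.9); C = 515.1 Ma → Cambrian (538.8–485.4); D = 269.4 Ma → Permian (298.9–251.902); E = 8.5 Ma → Neogene (23.03–2.58).
The largest age is 515.1 Ma and the smallest is 0.44 Ma; their difference is 514.66 Myr.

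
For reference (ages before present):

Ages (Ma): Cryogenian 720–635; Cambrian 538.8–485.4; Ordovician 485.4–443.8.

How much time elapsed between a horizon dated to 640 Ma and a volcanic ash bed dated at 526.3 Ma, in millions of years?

640 − 526.3 = 113.7 million years.

113.7 million years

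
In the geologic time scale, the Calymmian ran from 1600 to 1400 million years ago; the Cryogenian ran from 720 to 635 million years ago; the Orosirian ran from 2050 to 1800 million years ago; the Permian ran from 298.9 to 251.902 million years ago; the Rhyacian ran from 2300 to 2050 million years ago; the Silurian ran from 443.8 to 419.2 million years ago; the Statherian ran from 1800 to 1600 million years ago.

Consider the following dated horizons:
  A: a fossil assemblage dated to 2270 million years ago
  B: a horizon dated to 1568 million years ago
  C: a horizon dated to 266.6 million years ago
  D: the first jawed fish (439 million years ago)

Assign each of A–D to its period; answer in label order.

A — Rhyacian; B — Calymmian; C — Permian; D — Silurian

A: 2270 Ma lies in 2300–2050 Ma, so Rhyacian.
B: 1568 Ma lies in 1600–1400 Ma, so Calymmian.
C: 266.6 Ma lies in 298.9–251.902 Ma, so Permian.
D: 439 Ma lies in 443.8–419.2 Ma, so Silurian.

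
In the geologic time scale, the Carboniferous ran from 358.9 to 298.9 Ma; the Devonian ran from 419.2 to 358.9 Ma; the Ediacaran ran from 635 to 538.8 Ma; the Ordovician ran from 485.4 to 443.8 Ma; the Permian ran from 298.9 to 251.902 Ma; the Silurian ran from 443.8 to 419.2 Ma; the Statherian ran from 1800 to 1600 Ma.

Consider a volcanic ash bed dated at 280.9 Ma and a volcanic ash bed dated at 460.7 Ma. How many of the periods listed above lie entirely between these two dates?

The older date is 460.7 Ma and the younger is 280.9 Ma.
Periods with start < 460.7 and end > 280.9 Ma: Silurian (443.8–419.2), Devonian (419.2–358.9), Carboniferous (358.9–298.9).
That is 3 complete periods.

3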